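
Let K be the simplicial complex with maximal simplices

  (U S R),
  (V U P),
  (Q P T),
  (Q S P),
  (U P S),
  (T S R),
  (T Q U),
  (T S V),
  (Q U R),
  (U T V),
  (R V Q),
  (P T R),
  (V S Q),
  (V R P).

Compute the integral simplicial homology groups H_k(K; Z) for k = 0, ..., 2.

We work with the vertex ordering P < Q < R < S < T < U < V. The simplices of K, each written with vertices in increasing order, are:

  0-simplices (7): P, Q, R, S, T, U, V
  1-simplices (21): PQ, PR, PS, PT, PU, PV, QR, QS, QT, QU, QV, RS, RT, RU, RV, ST, SU, SV, TU, TV, UV
  2-simplices (14): PQS, PQT, PRT, PRV, PSU, PUV, QRU, QRV, QSV, QTU, RST, RSU, STV, TUV

giving chain groups C_0 ≅ Z^7, C_1 ≅ Z^21, C_2 ≅ Z^14.

∂_1: C_1 → C_0 is given by ∂[p,q] = [q] − [p]. For instance
  ∂QU = U − Q.
This gives a 7×21 integer matrix of rank 6; reducing to Smith normal form yields diagonal entries (1,1,1,1,1,1).

The boundary map ∂_2: C_2 → C_1 sends each 2-simplex [p,q,r] to [q,r] − [p,r] + [p,q]. For instance
  ∂QRV = RV − QV + QR,
  ∂QRU = RU − QU + QR.
This gives a 21×14 integer matrix of rank 13; reducing to Smith normal form yields diagonal entries (1,1,1,1,1,1,1,1,1,1,1,1,1).

Reading off H_k = ker ∂_k / im ∂_{k+1}:

  H_0: rank C_0 − rank ∂_1 = 7 − 6 = 1, and the invariant factors of ∂_1 are all 1, so H_0 = Z.
  H_1: rank ker ∂_1 − rank ∂_2 = (21 − 6) − 13 = 2, and the invariant factors of ∂_2 are all 1, so H_1 = Z^2.
  H_2: rank ker ∂_2 − rank ∂_3 = (14 − 13) − 0 = 1, and there is no ∂_3, so H_2 = Z.

(K is a triangulation of the torus T^2.)

H_0 = Z,  H_1 = Z^2,  H_2 = Z.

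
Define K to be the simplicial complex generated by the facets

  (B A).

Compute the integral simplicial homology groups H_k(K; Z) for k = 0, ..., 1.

Order the vertices as A < B. Listing each simplex with vertices in this order, K has dimension 1 with simplices:

  0-simplices (2): A, B
  1-simplices (1): AB

giving chain groups C_0 ≅ Z^2, C_1 ≅ Z^1.

∂_1: C_1 → C_0 maps an edge to its endpoints' difference, ∂[p,q] = q − p. For instance
  ∂AB = B − A.
The 2×1 boundary matrix has rank 1 and Smith normal form diag(1).

Now H_k = ker ∂_k / im ∂_{k+1}, so:

  H_0: rank C_0 − rank ∂_1 = 2 − 1 = 1, and the invariant factors of ∂_1 are all 1, so H_0 = Z.
  H_1: rank ker ∂_1 − rank ∂_2 = (1 − 1) − 0 = 0, and there is no ∂_2, so H_1 = 0.

(K is a triangulation of the 1-simplex.)

H_0 = Z,  H_1 = 0.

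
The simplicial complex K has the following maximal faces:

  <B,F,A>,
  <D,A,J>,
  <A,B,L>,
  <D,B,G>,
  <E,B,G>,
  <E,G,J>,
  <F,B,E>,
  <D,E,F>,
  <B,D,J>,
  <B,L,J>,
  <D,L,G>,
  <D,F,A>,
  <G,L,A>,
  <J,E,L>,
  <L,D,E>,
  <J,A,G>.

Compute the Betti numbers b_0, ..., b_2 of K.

b_0 = 1, b_1 = 2, b_2 = 1.

Take the total order A < B < D < E < F < G < J < L on the vertex set. Then K (dimension 2) consists of the simplices:

  0-simplices (8): A, B, D, E, F, G, J, L
  1-simplices (24): AB, AD, AF, AG, AJ, AL, BD, BE, BF, BG, BJ, BL, DE, DF, DG, DJ, DL, EF, EG, EJ, EL, GJ, GL, JL
  2-simplices (16): ABF, ABL, ADF, ADJ, AGJ, AGL, BDG, BDJ, BEF, BEG, BJL, DEF, DEL, DGL, EGJ, EJL

Hence C_0 ≅ Z^8, C_1 ≅ Z^24, C_2 ≅ Z^16.

∂_1: C_1 → C_0 is given by ∂[p,q] = [q] − [p]. For instance
  ∂AD = D − A.
The resulting 8×24 matrix has rank 7, and its Smith normal form has invariant factors (1,1,1,1,1,1,1).

The boundary map ∂_2: C_2 → C_1 acts by ∂[p,q,r] = [q,r] − [p,r] + [p,q]. For instance
  ∂EGJ = GJ − EJ + EG,
  ∂DGL = GL − DL + DG.
The resulting 24×16 matrix has rank 15, and its Smith normal form has invariant factors (1,1,1,1,1,1,1,1,1,1,1,1,1,1,1).

Now H_k = ker ∂_k / im ∂_{k+1}, so:

  H_0: rank C_0 − rank ∂_1 = 8 − 7 = 1, and the invariant factors of ∂_1 are all 1, so H_0 = Z.
  H_1: rank ker ∂_1 − rank ∂_2 = (24 − 7) − 15 = 2, and the invariant factors of ∂_2 are all 1, so H_1 = Z^2.
  H_2: rank ker ∂_2 − rank ∂_3 = (16 − 15) − 0 = 1, and there is no ∂_3, so H_2 = Z.

As a check, the Euler characteristic is 8 − 24 + 16 = 0, which agrees with 1 − 2 + 1 = 0.

Hence the Betti numbers are b_0 = 1, b_1 = 2, b_2 = 1.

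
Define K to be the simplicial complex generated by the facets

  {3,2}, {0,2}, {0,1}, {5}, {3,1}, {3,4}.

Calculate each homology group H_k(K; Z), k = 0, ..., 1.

K has 6 vertices, 5 edges.
rank ∂_0 = 0, rank ∂_1 = 4 ⇒ b_0 = 6 − 0 − 4 = 2; all invariant factors of ∂_1 are 1 so no torsion. So H_0 = Z^2.
rank ∂_1 = 4, rank ∂_2 = 0 ⇒ b_1 = 5 − 4 − 0 = 1. So H_1 = Z.

H_0 ≅ Z^2,  H_1 ≅ Z.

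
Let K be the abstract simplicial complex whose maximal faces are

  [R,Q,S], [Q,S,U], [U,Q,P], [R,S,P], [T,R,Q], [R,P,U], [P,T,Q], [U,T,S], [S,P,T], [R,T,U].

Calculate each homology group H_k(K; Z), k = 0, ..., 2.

K has 6 vertices, 15 edges, 10 triangles.
rank ∂_0 = 0, rank ∂_1 = 5 ⇒ b_0 = 6 − 0 − 5 = 1; all invariant factors of ∂_1 are 1 so no torsion. So H_0 = Z.
rank ∂_1 = 5, rank ∂_2 = 10 ⇒ b_1 = 15 − 5 − 10 = 0; ∂_2 has invariant factor(s) [2] giving torsion. So H_1 = Z/2.
rank ∂_2 = 10, rank ∂_3 = 0 ⇒ b_2 = 10 − 10 − 0 = 0. So H_2 = 0.

H_0 ≅ Z,  H_1 ≅ Z/2,  H_2 = 0.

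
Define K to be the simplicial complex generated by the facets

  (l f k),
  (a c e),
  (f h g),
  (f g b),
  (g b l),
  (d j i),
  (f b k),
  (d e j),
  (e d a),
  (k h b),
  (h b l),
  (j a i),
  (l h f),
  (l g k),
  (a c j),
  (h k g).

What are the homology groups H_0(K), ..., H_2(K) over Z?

Take the total order a < b < c < d < e < f < g < h < i < j < k < l on the vertex set. Then K (dimension 2) consists of the simplices:

  0-simplices (12): a, b, c, d, e, f, g, h, i, j, k, l
  1-simplices (27): ac, ad, ae, ai, aj, bf, bg, bh, bk, bl, ce, cj, de, di, dj, ej, fg, fh, fk, fl, gh, gk, gl, hk, hl, ij, kl
  2-simplices (16): ace, acj, ade, aij, bfg, bfk, bgl, bhk, bhl, dej, dij, fgh, fhl, fkl, ghk, gkl

giving chain groups C_0 ≅ Z^12, C_1 ≅ Z^27, C_2 ≅ Z^16.

∂_1: C_1 → C_0 maps an edge to its endpoints' difference, ∂[p,q] = q − p. For instance
  ∂fh = h − f.
As a 12×27 matrix over Z this has rank 10, with invariant factors (1,1,1,1,1,1,1,1,1,1).

∂_2: C_2 → C_1 maps a triangle to the signed sum of its edges. For instance
  ∂fhl = hl − fl + fh,
  ∂gkl = kl − gl + gk.
This gives a 27×16 integer matrix of rank 16; reducing to Smith normal form yields diagonal entries (1,1,1,1,1,1,1,1,1,1,1,1,1,1,1,2).

Now H_k = ker ∂_k / im ∂_{k+1}, so:

  H_0: rank C_0 − rank ∂_1 = 12 − 10 = 2, and the invariant factors of ∂_1 are all 1, so H_0 ≅ Z^2.
  H_1: rank ker ∂_1 − rank ∂_2 = (27 − 10) − 16 = 1, and ∂_2 has invariant factor 2 > 1, so H_1 ≅ Z ⊕ Z/2.
  H_2: rank ker ∂_2 − rank ∂_3 = (16 − 16) − 0 = 0, and there is no ∂_3, so H_2 ≅ 0.

H_0 = Z^2,  H_1 = Z ⊕ Z/2,  H_2 = 0.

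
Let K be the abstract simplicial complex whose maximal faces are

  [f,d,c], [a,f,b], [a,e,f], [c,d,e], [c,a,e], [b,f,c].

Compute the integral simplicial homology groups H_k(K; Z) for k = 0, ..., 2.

H_0 = Z,  H_1 = Z,  H_2 = 0.

Order the vertices as a < b < c < d < e < f. Listing each simplex with vertices in this order, K has dimension 2 with simplices:

  0-simplices (6): a, b, c, d, e, f
  1-simplices (12): ab, ac, ae, af, bc, bf, cd, ce, cf, de, df, ef
  2-simplices (6): abf, ace, aef, bcf, cde, cdf

Hence C_0 ≅ Z^6, C_1 ≅ Z^12, C_2 ≅ Z^6.

Boundary ∂_1: C_1 → C_0 maps an edge to its endpoints' difference, ∂[p,q] = q − p. For instance
  ∂bc = c − b.
As a 6×12 matrix over Z this has rank 5, with invariant factors (1,1,1,1,1).

Boundary ∂_2: C_2 → C_1 maps a triangle to the signed sum of its edges. For instance
  ∂cde = de − ce + cd,
  ∂aef = ef − af + ae.
This gives a 12×6 integer matrix of rank 6; reducing to Smith normal form yields diagonal entries (1,1,1,1,1,1).

Reading off H_k = ker ∂_k / im ∂_{k+1}:

  H_0: rank C_0 − rank ∂_1 = 6 − 5 = 1, and the invariant factors of ∂_1 are all 1, so H_0 = Z.
  H_1: rank ker ∂_1 − rank ∂_2 = (12 − 5) − 6 = 1, and the invariant factors of ∂_2 are all 1, so H_1 = Z.
  H_2: rank ker ∂_2 − rank ∂_3 = (6 − 6) − 0 = 0, and there is no ∂_3, so H_2 = 0.

(K is a triangulation of the cylinder S^1 x I.)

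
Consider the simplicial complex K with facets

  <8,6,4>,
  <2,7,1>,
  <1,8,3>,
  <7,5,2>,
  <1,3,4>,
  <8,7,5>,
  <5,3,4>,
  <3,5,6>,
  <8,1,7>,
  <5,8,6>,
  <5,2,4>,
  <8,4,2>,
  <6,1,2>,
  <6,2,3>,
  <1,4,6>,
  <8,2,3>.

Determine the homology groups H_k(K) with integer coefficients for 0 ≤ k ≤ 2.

H_0 ≅ Z,  H_1 ≅ Z^2,  H_2 ≅ Z.

Order the vertices as 1 < 2 < 3 < 4 < 5 < 6 < 7 < 8. Listing each simplex with vertices in this order, K has dimension 2 with simplices:

  0-simplices (8): [1], [2], [3], [4], [5], [6], [7], [8]
  1-simplices (24): (24 of them)
  2-simplices (16): [1,2,6], [1,2,7], [1,3,4], [1,3,8], [1,4,6], [1,7,8], [2,3,6], [2,3,8], [2,4,5], [2,4,8], [2,5,7], [3,4,5], [3,5,6], [4,6,8], [5,6,8], [5,7,8]

Hence C_0 ≅ Z^8, C_1 ≅ Z^24, C_2 ≅ Z^16.

The boundary map ∂_1: C_1 → C_0 maps an edge to its endpoints' difference, ∂[p,q] = q − p. For instance
  ∂[2,6] = [6] − [2].
As a 8×24 matrix over Z this has rank 7, with invariant factors (1,1,1,1,1,1,1).

∂_2: C_2 → C_1 sends each 2-simplex [p,q,r] to [q,r] − [p,r] + [p,q]. For instance
  ∂[1,7,8] = [7,8] − [1,8] + [1,7],
  ∂[2,4,5] = [4,5] − [2,5] + [2,4].
As a 24×16 matrix over Z this has rank 15, with invariant factors (1,1,1,1,1,1,1,1,1,1,1,1,1,1,1).

Computing H_k = (kernel of ∂_k) / (image of ∂_{k+1}):

  H_0: rank C_0 − rank ∂_1 = 8 − 7 = 1, and the invariant factors of ∂_1 are all 1, so H_0 ≅ Z.
  H_1: rank ker ∂_1 − rank ∂_2 = (24 − 7) − 15 = 2, and the invariant factors of ∂_2 are all 1, so H_1 ≅ Z^2.
  H_2: rank ker ∂_2 − rank ∂_3 = (16 − 15) − 0 = 1, and there is no ∂_3, so H_2 ≅ Z.

(K is a triangulation of the torus T^2.)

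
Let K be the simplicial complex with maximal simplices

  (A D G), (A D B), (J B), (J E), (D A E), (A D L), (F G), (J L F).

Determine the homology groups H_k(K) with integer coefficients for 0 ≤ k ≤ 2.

We work with the vertex ordering A < B < D < E < F < G < J < L. The simplices of K, each written with vertices in increasing order, are:

  0-simplices (8): A, B, D, E, F, G, J, L
  1-simplices (15): AB, AD, AE, AG, AL, BD, BJ, DE, DG, DL, EJ, FG, FJ, FL, JL
  2-simplices (5): ABD, ADE, ADG, ADL, FJL

giving chain groups C_0 ≅ Z^8, C_1 ≅ Z^15, C_2 ≅ Z^5.

Boundary ∂_1: C_1 → C_0 is given by ∂[p,q] = [q] − [p]. For instance
  ∂AL = L − A.
The resulting 8×15 matrix has rank 7, and its Smith normal form has invariant factors (1,1,1,1,1,1,1).

Boundary ∂_2: C_2 → C_1 maps a triangle to the signed sum of its edges. For instance
  ∂FJL = JL − FL + FJ,
  ∂ABD = BD − AD + AB.
The 15×5 boundary matrix has rank 5 and Smith normal form diag(1,1,1,1,1).

Reading off H_k = ker ∂_k / im ∂_{k+1}:

  H_0: rank C_0 − rank ∂_1 = 8 − 7 = 1, and the invariant factors of ∂_1 are all 1, so H_0 = Z.
  H_1: rank ker ∂_1 − rank ∂_2 = (15 − 7) − 5 = 3, and the invariant factors of ∂_2 are all 1, so H_1 = Z^3.
  H_2: rank ker ∂_2 − rank ∂_3 = (5 − 5) − 0 = 0, and there is no ∂_3, so H_2 = 0.

As a check, the Euler characteristic is 8 − 15 + 5 = -2, which agrees with 1 − 3 + 0 = -2.

H_0 ≅ Z,  H_1 ≅ Z^3,  H_2 = 0.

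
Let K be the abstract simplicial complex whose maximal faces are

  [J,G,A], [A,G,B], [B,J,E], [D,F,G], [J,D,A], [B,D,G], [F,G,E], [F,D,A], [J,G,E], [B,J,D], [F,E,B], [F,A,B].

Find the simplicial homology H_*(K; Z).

H_0 ≅ Z,  H_1 ≅ Z_2,  H_2 = 0.

Order the vertices as A < B < D < E < F < G < J. Listing each simplex with vertices in this order, K has dimension 2 with simplices:

  0-simplices (7): A, B, D, E, F, G, J
  1-simplices (18): AB, AD, AF, AG, AJ, BD, BE, BF, BG, BJ, DF, DG, DJ, EF, EG, EJ, FG, GJ
  2-simplices (12): ABF, ABG, ADF, ADJ, AGJ, BDG, BDJ, BEF, BEJ, DFG, EFG, EGJ

so the chain groups are C_0 ≅ Z^7, C_1 ≅ Z^18, C_2 ≅ Z^12.

The boundary map ∂_1: C_1 → C_0 sends each edge [p,q] (with p < q) to q − p.
As a 7×18 matrix over Z this has rank 6, with invariant factors (1,1,1,1,1,1).

Boundary ∂_2: C_2 → C_1 acts by ∂[p,q,r] = [q,r] − [p,r] + [p,q]. For instance
  ∂BEJ = EJ − BJ + BE,
  ∂ADF = DF − AF + AD.
The resulting 18×12 matrix has rank 12, and its Smith normal form has invariant factors (1,1,1,1,1,1,1,1,1,1,1,2).

Computing H_k = (kernel of ∂_k) / (image of ∂_{k+1}):

  H_0: rank C_0 − rank ∂_1 = 7 − 6 = 1, and the invariant factors of ∂_1 are all 1, so H_0 ≅ Z.
  H_1: rank ker ∂_1 − rank ∂_2 = (18 − 6) − 12 = 0, and ∂_2 has invariant factor 2 > 1, so H_1 ≅ Z_2.
  H_2: rank ker ∂_2 − rank ∂_3 = (12 − 12) − 0 = 0, and there is no ∂_3, so H_2 ≅ 0.

As a check, the Euler characteristic is 7 − 18 + 12 = 1, which agrees with 1 − 0 + 0 = 1.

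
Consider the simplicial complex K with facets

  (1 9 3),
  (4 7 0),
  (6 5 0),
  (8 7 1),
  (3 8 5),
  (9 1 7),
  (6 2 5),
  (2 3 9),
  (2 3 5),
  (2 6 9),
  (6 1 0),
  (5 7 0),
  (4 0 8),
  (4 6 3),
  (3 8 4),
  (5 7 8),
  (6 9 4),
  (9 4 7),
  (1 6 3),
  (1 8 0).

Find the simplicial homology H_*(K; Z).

Take the total order 0 < 1 < 2 < 3 < 4 < 5 < 6 < 7 < 8 < 9 on the vertex set. Then K (dimension 2) consists of the simplices:

  0-simplices (10): [0], [1], [2], [3], [4], [5], [6], [7], [8], [9]
  1-simplices (30): (30 of them)
  2-simplices (20): (20 of them)

Hence C_0 ≅ Z^10, C_1 ≅ Z^30, C_2 ≅ Z^20.

The boundary map ∂_1: C_1 → C_0 sends each edge [p,q] (with p < q) to q − p. For instance
  ∂[1,3] = [3] − [1].
As a 10×30 matrix over Z this has rank 9, with invariant factors (1,1,1,1,1,1,1,1,1).

Boundary ∂_2: C_2 → C_1 sends each 2-simplex [p,q,r] to [q,r] − [p,r] + [p,q]. For instance
  ∂[0,4,8] = [4,8] − [0,8] + [0,4],
  ∂[2,6,9] = [6,9] − [2,9] + [2,6].
This gives a 30×20 integer matrix of rank 20; reducing to Smith normal form yields diagonal entries (1,1,1,1,1,1,1,1,1,1,1,1,1,1,1,1,1,1,1,2).

From H_k ≅ ker(∂_k) / im(∂_{k+1}) we obtain:

  H_0: rank C_0 − rank ∂_1 = 10 − 9 = 1, and the invariant factors of ∂_1 are all 1, so H_0 ≅ Z.
  H_1: rank ker ∂_1 − rank ∂_2 = (30 − 9) − 20 = 1, and ∂_2 has invariant factor 2 > 1, so H_1 ≅ Z × Z/2.
  H_2: rank ker ∂_2 − rank ∂_3 = (20 − 20) − 0 = 0, and there is no ∂_3, so H_2 ≅ 0.

(K is a triangulation of the Klein bottle.)

H_0 ≅ Z,  H_1 ≅ Z × Z/2,  H_2 = 0.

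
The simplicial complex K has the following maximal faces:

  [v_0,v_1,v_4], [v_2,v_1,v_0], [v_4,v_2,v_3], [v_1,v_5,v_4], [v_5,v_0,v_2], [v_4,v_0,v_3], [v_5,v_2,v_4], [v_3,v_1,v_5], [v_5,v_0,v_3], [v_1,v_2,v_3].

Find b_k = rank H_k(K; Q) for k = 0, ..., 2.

b_0 = 1, b_1 = 0, b_2 = 0.

Fix the vertex order v_0 < v_1 < v_2 < v_3 < v_4 < v_5 and write every simplex with vertices in increasing order. Then dim K = 2 and the simplices of K are:

  0-simplices (6): [v_0], [v_1], [v_2], [v_3], [v_4], [v_5]
  1-simplices (15): (15 of them)
  2-simplices (10): [v_0,v_1,v_2], [v_0,v_1,v_4], [v_0,v_2,v_5], [v_0,v_3,v_4], [v_0,v_3,v_5], [v_1,v_2,v_3], [v_1,v_3,v_5], [v_1,v_4,v_5], [v_2,v_3,v_4], [v_2,v_4,v_5]

giving chain groups C_0 ≅ Z^6, C_1 ≅ Z^15, C_2 ≅ Z^10.

∂_1: C_1 → C_0 maps an edge to its endpoints' difference, ∂[p,q] = q − p. For instance
  ∂[v_1,v_5] = [v_5] − [v_1].
The resulting 6×15 matrix has rank 5, and its Smith normal form has invariant factors (1,1,1,1,1).

∂_2: C_2 → C_1 maps a triangle to the signed sum of its edges. For instance
  ∂[v_0,v_3,v_4] = [v_3,v_4] − [v_0,v_4] + [v_0,v_3],
  ∂[v_0,v_3,v_5] = [v_3,v_5] − [v_0,v_5] + [v_0,v_3].
The 15×10 boundary matrix has rank 10 and Smith normal form diag(1,1,1,1,1,1,1,1,1,2).

From H_k ≅ ker(∂_k) / im(∂_{k+1}) we obtain:

  H_0: rank C_0 − rank ∂_1 = 6 − 5 = 1, and the invariant factors of ∂_1 are all 1, so H_0 = Z.
  H_1: rank ker ∂_1 − rank ∂_2 = (15 − 5) − 10 = 0, and ∂_2 has invariant factor 2 > 1, so H_1 = Z/2Z.
  H_2: rank ker ∂_2 − rank ∂_3 = (10 − 10) − 0 = 0, and there is no ∂_3, so H_2 = 0.

Hence the Betti numbers are b_0 = 1, b_1 = 0, b_2 = 0.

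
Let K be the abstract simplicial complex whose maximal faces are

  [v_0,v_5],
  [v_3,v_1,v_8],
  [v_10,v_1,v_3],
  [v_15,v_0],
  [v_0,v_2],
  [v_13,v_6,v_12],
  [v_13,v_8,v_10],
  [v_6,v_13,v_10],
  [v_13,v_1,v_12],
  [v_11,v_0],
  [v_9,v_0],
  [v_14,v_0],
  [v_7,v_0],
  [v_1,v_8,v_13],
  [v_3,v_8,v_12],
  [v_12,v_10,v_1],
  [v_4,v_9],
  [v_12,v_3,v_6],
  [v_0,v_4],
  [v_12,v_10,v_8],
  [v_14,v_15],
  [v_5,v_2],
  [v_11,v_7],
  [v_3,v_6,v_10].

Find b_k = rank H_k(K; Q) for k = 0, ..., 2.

Order the vertices as v_0 < v_1 < v_2 < v_3 < v_4 < v_5 < v_6 < v_7 < v_8 < v_9 < v_10 < v_11 < v_12 < v_13 < v_14 < v_15. Listing each simplex with vertices in this order, K has dimension 2 with simplices:

  0-simplices (16): [v_0], [v_1], [v_2], [v_3], [v_4], [v_5], [v_6], [v_7], [v_8], [v_9], [v_10], [v_11], [v_12], [v_13], [v_14], [v_15]
  1-simplices (30): (30 of them)
  2-simplices (12): (12 of them)

so the chain groups are C_0 ≅ Z^16, C_1 ≅ Z^30, C_2 ≅ Z^12.

Boundary ∂_1: C_1 → C_0 is given by ∂[p,q] = [q] − [p].
The 16×30 boundary matrix has rank 14 and Smith normal form diag(1,1,1,1,1,1,1,1,1,1,1,1,1,1).

∂_2: C_2 → C_1 maps a triangle to the signed sum of its edges. For instance
  ∂[v_3,v_8,v_12] = [v_8,v_12] − [v_3,v_12] + [v_3,v_8],
  ∂[v_1,v_3,v_8] = [v_3,v_8] − [v_1,v_8] + [v_1,v_3].
As a 30×12 matrix over Z this has rank 12, with invariant factors (1,1,1,1,1,1,1,1,1,1,1,2).

From H_k ≅ ker(∂_k) / im(∂_{k+1}) we obtain:

  H_0: rank C_0 − rank ∂_1 = 16 − 14 = 2, and the invariant factors of ∂_1 are all 1, so H_0 = Z^2.
  H_1: rank ker ∂_1 − rank ∂_2 = (30 − 14) − 12 = 4, and ∂_2 has invariant factor 2 > 1, so H_1 = Z^4 × Z/2.
  H_2: rank ker ∂_2 − rank ∂_3 = (12 − 12) − 0 = 0, and there is no ∂_3, so H_2 = 0.

Hence the Betti numbers are b_0 = 2, b_1 = 4, b_2 = 0.

b_0 = 2, b_1 = 4, b_2 = 0.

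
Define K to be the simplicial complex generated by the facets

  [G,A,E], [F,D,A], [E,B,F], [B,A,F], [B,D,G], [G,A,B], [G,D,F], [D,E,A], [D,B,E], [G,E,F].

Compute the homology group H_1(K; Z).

We work with the vertex ordering A < B < D < E < F < G. The simplices of K, each written with vertices in increasing order, are:

  0-simplices (6): A, B, D, E, F, G
  1-simplices (15): AB, AD, AE, AF, AG, BD, BE, BF, BG, DE, DF, DG, EF, EG, FG
  2-simplices (10): ABF, ABG, ADE, ADF, AEG, BDE, BDG, BEF, DFG, EFG

giving chain groups C_0 ≅ Z^6, C_1 ≅ Z^15, C_2 ≅ Z^10.

The boundary map ∂_1: C_1 → C_0 maps an edge to its endpoints' difference, ∂[p,q] = q − p. For instance
  ∂EG = G − E.
The 6×15 boundary matrix has rank 5 and Smith normal form diag(1,1,1,1,1).

∂_2: C_2 → C_1 acts by ∂[p,q,r] = [q,r] − [p,r] + [p,q]. For instance
  ∂EFG = FG − EG + EF,
  ∂BEF = EF − BF + BE.
This gives a 15×10 integer matrix of rank 10; reducing to Smith normal form yields diagonal entries (1,1,1,1,1,1,1,1,1,2).

Computing H_k = (kernel of ∂_k) / (image of ∂_{k+1}):

  H_1: rank ker ∂_1 − rank ∂_2 = (15 − 5) − 10 = 0, and ∂_2 has invariant factor 2 > 1, so H_1 ≅ Z/2.

(K is a triangulation of the real projective plane RP^2.)

H_1 = Z/2.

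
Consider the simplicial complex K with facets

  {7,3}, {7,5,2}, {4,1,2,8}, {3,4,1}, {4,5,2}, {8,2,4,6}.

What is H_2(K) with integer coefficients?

Order the vertices as 1 < 2 < 3 < 4 < 5 < 6 < 7 < 8. Listing each simplex with vertices in this order, K has dimension 3 with simplices:

  0-simplices (8): [1], [2], [3], [4], [5], [6], [7], [8]
  1-simplices (16): [1,2], [1,3], [1,4], [1,8], [2,4], [2,5], [2,6], [2,7], [2,8], [3,4], [3,7], [4,5], [4,6], [4,8], [5,7], [6,8]
  2-simplices (10): [1,2,4], [1,2,8], [1,3,4], [1,4,8], [2,4,5], [2,4,6], [2,4,8], [2,5,7], [2,6,8], [4,6,8]
  3-simplices (2): [1,2,4,8], [2,4,6,8]

so the chain groups are C_0 ≅ Z^8, C_1 ≅ Z^16, C_2 ≅ Z^10, C_3 ≅ Z^2.

The boundary map ∂_1: C_1 → C_0 is given by ∂[p,q] = [q] − [p]. For instance
  ∂[4,6] = [6] − [4].
The 8×16 boundary matrix has rank 7 and Smith normal form diag(1,1,1,1,1,1,1).

Boundary ∂_2: C_2 → C_1 sends each 2-simplex [p,q,r] to [q,r] − [p,r] + [p,q]. For instance
  ∂[2,4,8] = [4,8] − [2,8] + [2,4],
  ∂[1,2,4] = [2,4] − [1,4] + [1,2].
This gives a 16×10 integer matrix of rank 8; reducing to Smith normal form yields diagonal entries (1,1,1,1,1,1,1,1).

Boundary ∂_3: C_3 → C_2 sends each 3-simplex σ to the alternating sum Σ_i (−1)^i (σ with its i-th vertex removed). For instance
  ∂[1,2,4,8] = [2,4,8] − [1,4,8] + [1,2,8] − [1,2,4],
  ∂[2,4,6,8] = [4,6,8] − [2,6,8] + [2,4,8] − [2,4,6].
As a 10×2 matrix over Z this has rank 2, with invariant factors (1,1).

Computing H_k = (kernel of ∂_k) / (image of ∂_{k+1}):

  H_2: rank ker ∂_2 − rank ∂_3 = (10 − 8) − 2 = 0, and the invariant factors of ∂_3 are all 1, so H_2 = 0.

H_2 ≅ 0.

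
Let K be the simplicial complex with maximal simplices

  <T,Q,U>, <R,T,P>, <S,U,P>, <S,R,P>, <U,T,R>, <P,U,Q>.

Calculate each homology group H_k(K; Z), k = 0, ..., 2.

H_0 = Z,  H_1 = Z,  H_2 = 0.

Order the vertices as P < Q < R < S < T < U. Listing each simplex with vertices in this order, K has dimension 2 with simplices:

  0-simplices (6): P, Q, R, S, T, U
  1-simplices (12): PQ, PR, PS, PT, PU, QT, QU, RS, RT, RU, SU, TU
  2-simplices (6): PQU, PRS, PRT, PSU, QTU, RTU

giving chain groups C_0 ≅ Z^6, C_1 ≅ Z^12, C_2 ≅ Z^6.

Boundary ∂_1: C_1 → C_0 sends each edge [p,q] (with p < q) to q − p. For instance
  ∂PU = U − P.
This gives a 6×12 integer matrix of rank 5; reducing to Smith normal form yields diagonal entries (1,1,1,1,1).

Boundary ∂_2: C_2 → C_1 sends each 2-simplex [p,q,r] to [q,r] − [p,r] + [p,q]. For instance
  ∂PQU = QU − PU + PQ,
  ∂PRT = RT − PT + PR.
The resulting 12×6 matrix has rank 6, and its Smith normal form has invariant factors (1,1,1,1,1,1).

From H_k ≅ ker(∂_k) / im(∂_{k+1}) we obtain:

  H_0: rank C_0 − rank ∂_1 = 6 − 5 = 1, and the invariant factors of ∂_1 are all 1, so H_0 = Z.
  H_1: rank ker ∂_1 − rank ∂_2 = (12 − 5) − 6 = 1, and the invariant factors of ∂_2 are all 1, so H_1 = Z.
  H_2: rank ker ∂_2 − rank ∂_3 = (6 − 6) − 0 = 0, and there is no ∂_3, so H_2 = 0.

(K is a triangulation of the cylinder S^1 x I.)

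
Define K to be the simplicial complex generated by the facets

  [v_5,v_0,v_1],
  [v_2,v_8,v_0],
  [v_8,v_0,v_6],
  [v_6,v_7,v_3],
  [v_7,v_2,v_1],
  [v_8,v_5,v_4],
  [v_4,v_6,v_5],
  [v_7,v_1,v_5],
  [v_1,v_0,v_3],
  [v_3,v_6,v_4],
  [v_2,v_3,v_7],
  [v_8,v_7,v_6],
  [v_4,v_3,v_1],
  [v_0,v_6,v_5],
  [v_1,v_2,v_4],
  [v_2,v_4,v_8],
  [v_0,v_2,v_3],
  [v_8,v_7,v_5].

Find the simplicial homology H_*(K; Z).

Fix the vertex order v_0 < v_1 < v_2 < v_3 < v_4 < v_5 < v_6 < v_7 < v_8 and write every simplex with vertices in increasing order. Then dim K = 2 and the simplices of K are:

  0-simplices (9): [v_0], [v_1], [v_2], [v_3], [v_4], [v_5], [v_6], [v_7], [v_8]
  1-simplices (27): (27 of them)
  2-simplices (18): (18 of them)

giving chain groups C_0 ≅ Z^9, C_1 ≅ Z^27, C_2 ≅ Z^18.

The boundary map ∂_1: C_1 → C_0 is given by ∂[p,q] = [q] − [p]. For instance
  ∂[v_0,v_2] = [v_2] − [v_0].
The resulting 9×27 matrix has rank 8, and its Smith normal form has invariant factors (1,1,1,1,1,1,1,1).

The boundary map ∂_2: C_2 → C_1 acts by ∂[p,q,r] = [q,r] − [p,r] + [p,q]. For instance
  ∂[v_0,v_6,v_8] = [v_6,v_8] − [v_0,v_8] + [v_0,v_6],
  ∂[v_0,v_1,v_3] = [v_1,v_3] − [v_0,v_3] + [v_0,v_1].
This gives a 27×18 integer matrix of rank 18; reducing to Smith normal form yields diagonal entries (1,1,1,1,1,1,1,1,1,1,1,1,1,1,1,1,1,2).

Reading off H_k = ker ∂_k / im ∂_{k+1}:

  H_0: rank C_0 − rank ∂_1 = 9 − 8 = 1, and the invariant factors of ∂_1 are all 1, so H_0 = Z.
  H_1: rank ker ∂_1 − rank ∂_2 = (27 − 8) − 18 = 1, and ∂_2 has invariant factor 2 > 1, so H_1 = Z × Z/2.
  H_2: rank ker ∂_2 − rank ∂_3 = (18 − 18) − 0 = 0, and there is no ∂_3, so H_2 = 0.

As a check, the Euler characteristic is 9 − 27 + 18 = 0, which agrees with 1 − 1 + 0 = 0.

H_0 ≅ Z,  H_1 ≅ Z × Z/2,  H_2 = 0.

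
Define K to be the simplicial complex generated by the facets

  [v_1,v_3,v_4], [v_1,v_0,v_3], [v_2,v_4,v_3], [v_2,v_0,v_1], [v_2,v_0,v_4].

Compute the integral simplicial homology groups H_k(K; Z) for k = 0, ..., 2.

H_0 = Z,  H_1 = Z,  H_2 = 0.

Order the vertices as v_0 < v_1 < v_2 < v_3 < v_4. Listing each simplex with vertices in this order, K has dimension 2 with simplices:

  0-simplices (5): [v_0], [v_1], [v_2], [v_3], [v_4]
  1-simplices (10): [v_0,v_1], [v_0,v_2], [v_0,v_3], [v_0,v_4], [v_1,v_2], [v_1,v_3], [v_1,v_4], [v_2,v_3], [v_2,v_4], [v_3,v_4]
  2-simplices (5): [v_0,v_1,v_2], [v_0,v_1,v_3], [v_0,v_2,v_4], [v_1,v_3,v_4], [v_2,v_3,v_4]

so the chain groups are C_0 ≅ Z^5, C_1 ≅ Z^10, C_2 ≅ Z^5.

Boundary ∂_1: C_1 → C_0 sends each edge [p,q] (with p < q) to q − p.
As a 5×10 matrix over Z this has rank 4, with invariant factors (1,1,1,1).

∂_2: C_2 → C_1 maps a triangle to the signed sum of its edges. For instance
  ∂[v_2,v_3,v_4] = [v_3,v_4] − [v_2,v_4] + [v_2,v_3],
  ∂[v_0,v_1,v_2] = [v_1,v_2] − [v_0,v_2] + [v_0,v_1].
The 10×5 boundary matrix has rank 5 and Smith normal form diag(1,1,1,1,1).

Now H_k = ker ∂_k / im ∂_{k+1}, so:

  H_0: rank C_0 − rank ∂_1 = 5 − 4 = 1, and the invariant factors of ∂_1 are all 1, so H_0 ≅ Z.
  H_1: rank ker ∂_1 − rank ∂_2 = (10 − 4) − 5 = 1, and the invariant factors of ∂_2 are all 1, so H_1 ≅ Z.
  H_2: rank ker ∂_2 − rank ∂_3 = (5 − 5) − 0 = 0, and there is no ∂_3, so H_2 ≅ 0.

(K is a triangulation of the Möbius band.)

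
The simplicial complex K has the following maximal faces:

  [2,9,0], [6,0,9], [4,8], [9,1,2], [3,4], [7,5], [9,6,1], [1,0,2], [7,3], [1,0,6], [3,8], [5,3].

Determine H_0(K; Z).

We work with the vertex ordering 0 < 1 < 2 < 3 < 4 < 5 < 6 < 7 < 8 < 9. The simplices of K, each written with vertices in increasing order, are:

  0-simplices (10): [0], [1], [2], [3], [4], [5], [6], [7], [8], [9]
  1-simplices (15): [0,1], [0,2], [0,6], [0,9], [1,2], [1,6], [1,9], [2,9], [3,4], [3,5], [3,7], [3,8], [4,8], [5,7], [6,9]
  2-simplices (6): [0,1,2], [0,1,6], [0,2,9], [0,6,9], [1,2,9], [1,6,9]

Hence C_0 ≅ Z^10, C_1 ≅ Z^15, C_2 ≅ Z^6.

∂_1: C_1 → C_0 sends each edge [p,q] (with p < q) to q − p.
As a 10×15 matrix over Z this has rank 8, with invariant factors (1,1,1,1,1,1,1,1).

The boundary map ∂_2: C_2 → C_1 acts by ∂[p,q,r] = [q,r] − [p,r] + [p,q]. For instance
  ∂[0,6,9] = [6,9] − [0,9] + [0,6],
  ∂[1,6,9] = [6,9] − [1,9] + [1,6].
This gives a 15×6 integer matrix of rank 5; reducing to Smith normal form yields diagonal entries (1,1,1,1,1).

Reading off H_k = ker ∂_k / im ∂_{k+1}:

  H_0: rank C_0 − rank ∂_1 = 10 − 8 = 2, and the invariant factors of ∂_1 are all 1, so H_0 ≅ Z^2.

H_0 ≅ Z^2.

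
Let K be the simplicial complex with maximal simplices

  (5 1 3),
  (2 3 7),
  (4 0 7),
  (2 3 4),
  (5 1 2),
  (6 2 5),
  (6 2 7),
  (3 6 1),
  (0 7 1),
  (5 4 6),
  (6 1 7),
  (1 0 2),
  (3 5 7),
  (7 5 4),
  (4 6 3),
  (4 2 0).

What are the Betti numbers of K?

b_0 = 1, b_1 = 2, b_2 = 1.

Take the total order 0 < 1 < 2 < 3 < 4 < 5 < 6 < 7 on the vertex set. Then K (dimension 2) consists of the simplices:

  0-simplices (8): [0], [1], [2], [3], [4], [5], [6], [7]
  1-simplices (24): (24 of them)
  2-simplices (16): [0,1,2], [0,1,7], [0,2,4], [0,4,7], [1,2,5], [1,3,5], [1,3,6], [1,6,7], [2,3,4], [2,3,7], [2,5,6], [2,6,7], [3,4,6], [3,5,7], [4,5,6], [4,5,7]

giving chain groups C_0 ≅ Z^8, C_1 ≅ Z^24, C_2 ≅ Z^16.

The boundary map ∂_1: C_1 → C_0 is given by ∂[p,q] = [q] − [p].
The resulting 8×24 matrix has rank 7, and its Smith normal form has invariant factors (1,1,1,1,1,1,1).

∂_2: C_2 → C_1 maps a triangle to the signed sum of its edges. For instance
  ∂[3,4,6] = [4,6] − [3,6] + [3,4],
  ∂[0,2,4] = [2,4] − [0,4] + [0,2].
As a 24×16 matrix over Z this has rank 15, with invariant factors (1,1,1,1,1,1,1,1,1,1,1,1,1,1,1).

Computing H_k = (kernel of ∂_k) / (image of ∂_{k+1}):

  H_0: rank C_0 − rank ∂_1 = 8 − 7 = 1, and the invariant factors of ∂_1 are all 1, so H_0 ≅ Z.
  H_1: rank ker ∂_1 − rank ∂_2 = (24 − 7) − 15 = 2, and the invariant factors of ∂_2 are all 1, so H_1 ≅ Z^2.
  H_2: rank ker ∂_2 − rank ∂_3 = (16 − 15) − 0 = 1, and there is no ∂_3, so H_2 ≅ Z.

As a check, the Euler characteristic is 8 − 24 + 16 = 0, which agrees with 1 − 2 + 1 = 0.

Hence the Betti numbers are b_0 = 1, b_1 = 2, b_2 = 1.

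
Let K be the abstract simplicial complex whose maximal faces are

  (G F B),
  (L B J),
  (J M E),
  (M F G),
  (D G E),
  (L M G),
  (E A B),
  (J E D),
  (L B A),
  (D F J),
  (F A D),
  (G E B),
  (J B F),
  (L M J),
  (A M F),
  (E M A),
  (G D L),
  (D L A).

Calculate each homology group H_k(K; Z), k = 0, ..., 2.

We work with the vertex ordering A < B < D < E < F < G < J < L < M. The simplices of K, each written with vertices in increasing order, are:

  0-simplices (9): A, B, D, E, F, G, J, L, M
  1-simplices (27): AB, AD, AE, AF, AL, AM, BE, BF, BG, BJ, BL, DE, DF, DG, DJ, DL, EG, EJ, EM, FG, FJ, FM, GL, GM, JL, JM, LM
  2-simplices (18): ABE, ABL, ADF, ADL, AEM, AFM, BEG, BFG, BFJ, BJL, DEG, DEJ, DFJ, DGL, EJM, FGM, GLM, JLM

giving chain groups C_0 ≅ Z^9, C_1 ≅ Z^27, C_2 ≅ Z^18.

The boundary map ∂_1: C_1 → C_0 is given by ∂[p,q] = [q] − [p]. For instance
  ∂DG = G − D.
This gives a 9×27 integer matrix of rank 8; reducing to Smith normal form yields diagonal entries (1,1,1,1,1,1,1,1).

Boundary ∂_2: C_2 → C_1 acts by ∂[p,q,r] = [q,r] − [p,r] + [p,q]. For instance
  ∂DEJ = EJ − DJ + DE,
  ∂BFG = FG − BG + BF.
The 27×18 boundary matrix has rank 17 and Smith normal form diag(1,1,1,1,1,1,1,1,1,1,1,1,1,1,1,1,1).

From H_k ≅ ker(∂_k) / im(∂_{k+1}) we obtain:

  H_0: rank C_0 − rank ∂_1 = 9 − 8 = 1, and the invariant factors of ∂_1 are all 1, so H_0 ≅ Z.
  H_1: rank ker ∂_1 − rank ∂_2 = (27 − 8) − 17 = 2, and the invariant factors of ∂_2 are all 1, so H_1 ≅ Z^2.
  H_2: rank ker ∂_2 − rank ∂_3 = (18 − 17) − 0 = 1, and there is no ∂_3, so H_2 ≅ Z.

H_0 = Z,  H_1 = Z^2,  H_2 = Z.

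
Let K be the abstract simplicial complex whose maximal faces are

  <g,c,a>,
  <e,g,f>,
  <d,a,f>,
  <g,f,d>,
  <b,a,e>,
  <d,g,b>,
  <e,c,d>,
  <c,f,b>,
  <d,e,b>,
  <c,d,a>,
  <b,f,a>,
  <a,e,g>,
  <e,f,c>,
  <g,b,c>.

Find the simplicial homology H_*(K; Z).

H_0 ≅ Z,  H_1 ≅ Z^2,  H_2 ≅ Z.

We work with the vertex ordering a < b < c < d < e < f < g. The simplices of K, each written with vertices in increasing order, are:

  0-simplices (7): a, b, c, d, e, f, g
  1-simplices (21): ab, ac, ad, ae, af, ag, bc, bd, be, bf, bg, cd, ce, cf, cg, de, df, dg, ef, eg, fg
  2-simplices (14): abe, abf, acd, acg, adf, aeg, bcf, bcg, bde, bdg, cde, cef, dfg, efg

Hence C_0 ≅ Z^7, C_1 ≅ Z^21, C_2 ≅ Z^14.

The boundary map ∂_1: C_1 → C_0 is given by ∂[p,q] = [q] − [p]. For instance
  ∂ae = e − a.
This gives a 7×21 integer matrix of rank 6; reducing to Smith normal form yields diagonal entries (1,1,1,1,1,1).

Boundary ∂_2: C_2 → C_1 maps a triangle to the signed sum of its edges. For instance
  ∂bcg = cg − bg + bc,
  ∂aeg = eg − ag + ae.
As a 21×14 matrix over Z this has rank 13, with invariant factors (1,1,1,1,1,1,1,1,1,1,1,1,1).

From H_k ≅ ker(∂_k) / im(∂_{k+1}) we obtain:

  H_0: rank C_0 − rank ∂_1 = 7 − 6 = 1, and the invariant factors of ∂_1 are all 1, so H_0 = Z.
  H_1: rank ker ∂_1 − rank ∂_2 = (21 − 6) − 13 = 2, and the invariant factors of ∂_2 are all 1, so H_1 = Z^2.
  H_2: rank ker ∂_2 − rank ∂_3 = (14 − 13) − 0 = 1, and there is no ∂_3, so H_2 = Z.

As a check, the Euler characteristic is 7 − 21 + 14 = 0, which agrees with 1 − 2 + 1 = 0.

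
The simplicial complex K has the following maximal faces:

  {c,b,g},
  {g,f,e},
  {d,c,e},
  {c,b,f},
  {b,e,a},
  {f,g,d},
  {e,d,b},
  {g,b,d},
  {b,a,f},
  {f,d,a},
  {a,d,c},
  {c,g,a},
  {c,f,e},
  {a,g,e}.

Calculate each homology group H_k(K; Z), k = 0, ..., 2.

H_0 ≅ Z,  H_1 ≅ Z^2,  H_2 ≅ Z.

Take the total order a < b < c < d < e < f < g on the vertex set. Then K (dimension 2) consists of the simplices:

  0-simplices (7): a, b, c, d, e, f, g
  1-simplices (21): ab, ac, ad, ae, af, ag, bc, bd, be, bf, bg, cd, ce, cf, cg, de, df, dg, ef, eg, fg
  2-simplices (14): abe, abf, acd, acg, adf, aeg, bcf, bcg, bde, bdg, cde, cef, dfg, efg

Hence C_0 ≅ Z^7, C_1 ≅ Z^21, C_2 ≅ Z^14.

The boundary map ∂_1: C_1 → C_0 is given by ∂[p,q] = [q] − [p].
The 7×21 boundary matrix has rank 6 and Smith normal form diag(1,1,1,1,1,1).

∂_2: C_2 → C_1 sends each 2-simplex [p,q,r] to [q,r] − [p,r] + [p,q]. For instance
  ∂efg = fg − eg + ef,
  ∂bcf = cf − bf + bc.
The 21×14 boundary matrix has rank 13 and Smith normal form diag(1,1,1,1,1,1,1,1,1,1,1,1,1).

Computing H_k = (kernel of ∂_k) / (image of ∂_{k+1}):

  H_0: rank C_0 − rank ∂_1 = 7 − 6 = 1, and the invariant factors of ∂_1 are all 1, so H_0 ≅ Z.
  H_1: rank ker ∂_1 − rank ∂_2 = (21 − 6) − 13 = 2, and the invariant factors of ∂_2 are all 1, so H_1 ≅ Z^2.
  H_2: rank ker ∂_2 − rank ∂_3 = (14 − 13) − 0 = 1, and there is no ∂_3, so H_2 ≅ Z.

As a check, the Euler characteristic is 7 − 21 + 14 = 0, which agrees with 1 − 2 + 1 = 0.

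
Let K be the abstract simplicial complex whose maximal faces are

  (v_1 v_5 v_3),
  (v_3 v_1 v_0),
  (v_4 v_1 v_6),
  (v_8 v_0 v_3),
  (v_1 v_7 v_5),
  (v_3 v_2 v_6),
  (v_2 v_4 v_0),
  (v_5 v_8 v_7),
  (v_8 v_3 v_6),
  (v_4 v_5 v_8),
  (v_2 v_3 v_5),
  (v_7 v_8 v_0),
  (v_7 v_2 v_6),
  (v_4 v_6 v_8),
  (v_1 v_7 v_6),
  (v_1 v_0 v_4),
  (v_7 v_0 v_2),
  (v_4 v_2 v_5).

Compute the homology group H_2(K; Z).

Order the vertices as v_0 < v_1 < v_2 < v_3 < v_4 < v_5 < v_6 < v_7 < v_8. Listing each simplex with vertices in this order, K has dimension 2 with simplices:

  0-simplices (9): [v_0], [v_1], [v_2], [v_3], [v_4], [v_5], [v_6], [v_7], [v_8]
  1-simplices (27): (27 of them)
  2-simplices (18): (18 of them)

Hence C_0 ≅ Z^9, C_1 ≅ Z^27, C_2 ≅ Z^18.

The boundary map ∂_1: C_1 → C_0 maps an edge to its endpoints' difference, ∂[p,q] = q − p. For instance
  ∂[v_3,v_5] = [v_5] − [v_3].
As a 9×27 matrix over Z this has rank 8, with invariant factors (1,1,1,1,1,1,1,1).

Boundary ∂_2: C_2 → C_1 maps a triangle to the signed sum of its edges. For instance
  ∂[v_1,v_3,v_5] = [v_3,v_5] − [v_1,v_5] + [v_1,v_3],
  ∂[v_1,v_6,v_7] = [v_6,v_7] − [v_1,v_7] + [v_1,v_6].
The resulting 27×18 matrix has rank 17, and its Smith normal form has invariant factors (1,1,1,1,1,1,1,1,1,1,1,1,1,1,1,1,1).

From H_k ≅ ker(∂_k) / im(∂_{k+1}) we obtain:

  H_2: rank ker ∂_2 − rank ∂_3 = (18 − 17) − 0 = 1, and there is no ∂_3, so H_2 ≅ Z.

H_2 = Z.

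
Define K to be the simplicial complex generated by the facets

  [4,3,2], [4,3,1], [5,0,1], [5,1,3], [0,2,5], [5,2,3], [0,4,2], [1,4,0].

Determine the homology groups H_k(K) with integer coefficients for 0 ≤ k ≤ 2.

H_0 = Z,  H_1 = 0,  H_2 = Z.

Take the total order 0 < 1 < 2 < 3 < 4 < 5 on the vertex set. Then K (dimension 2) consists of the simplices:

  0-simplices (6): [0], [1], [2], [3], [4], [5]
  1-simplices (12): [0,1], [0,2], [0,4], [0,5], [1,3], [1,4], [1,5], [2,3], [2,4], [2,5], [3,4], [3,5]
  2-simplices (8): [0,1,4], [0,1,5], [0,2,4], [0,2,5], [1,3,4], [1,3,5], [2,3,4], [2,3,5]

Hence C_0 ≅ Z^6, C_1 ≅ Z^12, C_2 ≅ Z^8.

∂_1: C_1 → C_0 maps an edge to its endpoints' difference, ∂[p,q] = q − p. For instance
  ∂[2,5] = [5] − [2].
The 6×12 boundary matrix has rank 5 and Smith normal form diag(1,1,1,1,1).

∂_2: C_2 → C_1 acts by ∂[p,q,r] = [q,r] − [p,r] + [p,q]. For instance
  ∂[0,1,4] = [1,4] − [0,4] + [0,1],
  ∂[2,3,5] = [3,5] − [2,5] + [2,3].
The 12×8 boundary matrix has rank 7 and Smith normal form diag(1,1,1,1,1,1,1).

Reading off H_k = ker ∂_k / im ∂_{k+1}:

  H_0: rank C_0 − rank ∂_1 = 6 − 5 = 1, and the invariant factors of ∂_1 are all 1, so H_0 ≅ Z.
  H_1: rank ker ∂_1 − rank ∂_2 = (12 − 5) − 7 = 0, and the invariant factors of ∂_2 are all 1, so H_1 ≅ 0.
  H_2: rank ker ∂_2 − rank ∂_3 = (8 − 7) − 0 = 1, and there is no ∂_3, so H_2 ≅ Z.

(K is a triangulation of the 2-sphere S^2.)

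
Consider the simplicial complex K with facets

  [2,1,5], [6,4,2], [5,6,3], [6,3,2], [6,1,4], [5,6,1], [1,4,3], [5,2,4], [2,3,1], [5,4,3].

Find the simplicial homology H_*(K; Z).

Fix the vertex order 1 < 2 < 3 < 4 < 5 < 6 and write every simplex with vertices in increasing order. Then dim K = 2 and the simplices of K are:

  0-simplices (6): [1], [2], [3], [4], [5], [6]
  1-simplices (15): [1,2], [1,3], [1,4], [1,5], [1,6], [2,3], [2,4], [2,5], [2,6], [3,4], [3,5], [3,6], [4,5], [4,6], [5,6]
  2-simplices (10): [1,2,3], [1,2,5], [1,3,4], [1,4,6], [1,5,6], [2,3,6], [2,4,5], [2,4,6], [3,4,5], [3,5,6]

Hence C_0 ≅ Z^6, C_1 ≅ Z^15, C_2 ≅ Z^10.

The boundary map ∂_1: C_1 → C_0 is given by ∂[p,q] = [q] − [p]. For instance
  ∂[1,2] = [2] − [1].
The 6×15 boundary matrix has rank 5 and Smith normal form diag(1,1,1,1,1).

∂_2: C_2 → C_1 sends each 2-simplex [p,q,r] to [q,r] − [p,r] + [p,q]. For instance
  ∂[1,3,4] = [3,4] − [1,4] + [1,3],
  ∂[2,4,6] = [4,6] − [2,6] + [2,4].
This gives a 15×10 integer matrix of rank 10; reducing to Smith normal form yields diagonal entries (1,1,1,1,1,1,1,1,1,2).

Reading off H_k = ker ∂_k / im ∂_{k+1}:

  H_0: rank C_0 − rank ∂_1 = 6 − 5 = 1, and the invariant factors of ∂_1 are all 1, so H_0 ≅ Z.
  H_1: rank ker ∂_1 − rank ∂_2 = (15 − 5) − 10 = 0, and ∂_2 has invariant factor 2 > 1, so H_1 ≅ Z/2Z.
  H_2: rank ker ∂_2 − rank ∂_3 = (10 − 10) − 0 = 0, and there is no ∂_3, so H_2 ≅ 0.

H_0 = Z,  H_1 = Z/2Z,  H_2 = 0.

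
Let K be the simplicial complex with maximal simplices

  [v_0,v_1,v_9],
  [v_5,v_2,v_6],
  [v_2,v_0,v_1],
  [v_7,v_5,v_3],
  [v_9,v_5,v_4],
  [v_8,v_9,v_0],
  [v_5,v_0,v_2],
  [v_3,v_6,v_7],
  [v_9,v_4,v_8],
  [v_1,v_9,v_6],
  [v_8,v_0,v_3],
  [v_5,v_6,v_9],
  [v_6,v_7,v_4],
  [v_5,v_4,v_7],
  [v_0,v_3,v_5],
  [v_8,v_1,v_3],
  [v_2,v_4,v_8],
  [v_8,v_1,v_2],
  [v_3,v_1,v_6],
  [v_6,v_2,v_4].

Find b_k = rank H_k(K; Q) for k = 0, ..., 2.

Fix the vertex order v_0 < v_1 < v_2 < v_3 < v_4 < v_5 < v_6 < v_7 < v_8 < v_9 and write every simplex with vertices in increasing order. Then dim K = 2 and the simplices of K are:

  0-simplices (10): [v_0], [v_1], [v_2], [v_3], [v_4], [v_5], [v_6], [v_7], [v_8], [v_9]
  1-simplices (30): (30 of them)
  2-simplices (20): (20 of them)

giving chain groups C_0 ≅ Z^10, C_1 ≅ Z^30, C_2 ≅ Z^20.

∂_1: C_1 → C_0 maps an edge to its endpoints' difference, ∂[p,q] = q − p.
The resulting 10×30 matrix has rank 9, and its Smith normal form has invariant factors (1,1,1,1,1,1,1,1,1).

The boundary map ∂_2: C_2 → C_1 sends each 2-simplex [p,q,r] to [q,r] − [p,r] + [p,q]. For instance
  ∂[v_2,v_4,v_6] = [v_4,v_6] − [v_2,v_6] + [v_2,v_4],
  ∂[v_4,v_6,v_7] = [v_6,v_7] − [v_4,v_7] + [v_4,v_6].
As a 30×20 matrix over Z this has rank 20, with invariant factors (1,1,1,1,1,1,1,1,1,1,1,1,1,1,1,1,1,1,1,2).

Now H_k = ker ∂_k / im ∂_{k+1}, so:

  H_0: rank C_0 − rank ∂_1 = 10 − 9 = 1, and the invariant factors of ∂_1 are all 1, so H_0 ≅ Z.
  H_1: rank ker ∂_1 − rank ∂_2 = (30 − 9) − 20 = 1, and ∂_2 has invariant factor 2 > 1, so H_1 ≅ Z ⊕ Z/2.
  H_2: rank ker ∂_2 − rank ∂_3 = (20 − 20) − 0 = 0, and there is no ∂_3, so H_2 ≅ 0.

Hence the Betti numbers are b_0 = 1, b_1 = 1, b_2 = 0.

b_0 = 1, b_1 = 1, b_2 = 0.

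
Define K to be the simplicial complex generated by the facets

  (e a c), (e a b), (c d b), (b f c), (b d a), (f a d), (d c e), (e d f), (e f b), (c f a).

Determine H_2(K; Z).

H_2 = 0.

K has 6 vertices, 15 edges, 10 triangles.
rank ∂_2 = 10, rank ∂_3 = 0 ⇒ b_2 = 10 − 10 − 0 = 0. So H_2 ≅ 0.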